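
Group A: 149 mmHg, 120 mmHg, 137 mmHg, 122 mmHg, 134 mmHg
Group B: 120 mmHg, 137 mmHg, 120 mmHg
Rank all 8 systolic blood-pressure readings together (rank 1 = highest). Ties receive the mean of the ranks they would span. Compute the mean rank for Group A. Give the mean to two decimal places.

Sorted (descending): 149, 137, 137, 134, 122, 120, 120, 120
The 2 values of 137 occupy positions 2–3 → average rank (2+3)/2 = 2.5.
The 3 values of 120 occupy positions 6–8 → average rank 7.
Group A values → pooled ranks: 149→1, 120→7, 137→2.5, 122→5, 134→4
Mean rank = (1 + 7 + 2.5 + 5 + 4) / 5 = 3.90

3.90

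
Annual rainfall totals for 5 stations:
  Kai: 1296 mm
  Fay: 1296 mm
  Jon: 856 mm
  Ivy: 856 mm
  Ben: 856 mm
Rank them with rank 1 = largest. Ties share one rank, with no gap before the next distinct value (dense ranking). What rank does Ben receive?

Sorted (descending): 1296, 1296, 856, 856, 856
The 2 values of 1296 share dense rank 1.
The 3 values of 856 share dense rank 2.
Ben has value 856 mm → rank 2.

2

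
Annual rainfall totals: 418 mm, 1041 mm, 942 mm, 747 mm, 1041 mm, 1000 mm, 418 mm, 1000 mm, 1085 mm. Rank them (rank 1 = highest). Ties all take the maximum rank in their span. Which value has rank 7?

Sorted (descending): 1085, 1041, 1041, 1000, 1000, 942, 747, 418, 418
The 2 values of 1041 occupy positions 2–3 → each gets rank 3.
The 2 values of 1000 occupy positions 4–5 → each gets rank 5.
The 2 values of 418 occupy positions 8–9 → each gets rank 9.
Rank 7 → value 747.

747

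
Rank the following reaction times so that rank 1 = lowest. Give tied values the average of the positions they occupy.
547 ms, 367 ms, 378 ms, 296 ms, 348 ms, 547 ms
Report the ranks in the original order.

Sorted (ascending): 296, 348, 367, 378, 547, 547
The 2 values of 547 occupy positions 5–6 → average rank (5+6)/2 = 5.5.

5.5, 3, 4, 1, 2, 5.5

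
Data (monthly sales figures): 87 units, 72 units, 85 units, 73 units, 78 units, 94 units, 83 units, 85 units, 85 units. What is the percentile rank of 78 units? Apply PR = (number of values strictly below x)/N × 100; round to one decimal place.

N = 9.
Strictly below 78: 2. Equal to 78: 1.
PR = 2/9 × 100 = 22.2

22.2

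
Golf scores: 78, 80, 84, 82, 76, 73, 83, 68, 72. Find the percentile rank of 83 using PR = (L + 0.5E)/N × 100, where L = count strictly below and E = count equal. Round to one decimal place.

83.3

N = 9.
Strictly below 83: 7. Equal to 83: 1.
PR = (7 + 0.5·1)/9 × 100 = 83.3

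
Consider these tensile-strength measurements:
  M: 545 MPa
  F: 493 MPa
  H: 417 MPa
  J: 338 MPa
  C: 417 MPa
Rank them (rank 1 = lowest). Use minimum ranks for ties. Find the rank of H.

2

Sorted (ascending): 338, 417, 417, 493, 545
The 2 values of 417 occupy positions 2–3 → each gets rank 2.
H has value 417 MPa → rank 2.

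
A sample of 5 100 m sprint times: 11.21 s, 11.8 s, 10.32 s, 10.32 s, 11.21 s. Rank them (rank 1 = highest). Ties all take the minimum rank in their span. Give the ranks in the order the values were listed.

Sorted (descending): 11.8, 11.21, 11.21, 10.32, 10.32
The 2 values of 11.21 occupy positions 2–3 → each gets rank 2.
The 2 values of 10.32 occupy positions 4–5 → each gets rank 4.

2, 1, 4, 4, 2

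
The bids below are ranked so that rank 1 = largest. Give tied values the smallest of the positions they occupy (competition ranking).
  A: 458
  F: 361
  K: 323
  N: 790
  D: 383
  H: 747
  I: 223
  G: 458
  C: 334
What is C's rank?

Sorted (descending): 790, 747, 458, 458, 383, 361, 334, 323, 223
The 2 values of 458 occupy positions 3–4 → each gets rank 3.
C has value 334 → rank 7.

7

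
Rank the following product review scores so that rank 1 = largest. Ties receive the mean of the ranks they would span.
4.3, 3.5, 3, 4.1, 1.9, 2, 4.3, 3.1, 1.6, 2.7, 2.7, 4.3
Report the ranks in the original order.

2, 5, 7, 4, 11, 10, 2, 6, 12, 8.5, 8.5, 2

Sorted (descending): 4.3, 4.3, 4.3, 4.1, 3.5, 3.1, 3, 2.7, 2.7, 2, 1.9, 1.6
The 3 values of 4.3 occupy positions 1–3 → average rank 2.
The 2 values of 2.7 occupy positions 8–9 → average rank (8+9)/2 = 8.5.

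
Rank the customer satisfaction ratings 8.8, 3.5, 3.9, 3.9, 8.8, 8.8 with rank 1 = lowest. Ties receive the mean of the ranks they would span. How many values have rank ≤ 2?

Sorted (ascending): 3.5, 3.9, 3.9, 8.8, 8.8, 8.8
The 2 values of 3.9 occupy positions 2–3 → average rank (2+3)/2 = 2.5.
The 3 values of 8.8 occupy positions 4–6 → average rank 5.
Ranks ≤ 2: {1} → 1 value.

1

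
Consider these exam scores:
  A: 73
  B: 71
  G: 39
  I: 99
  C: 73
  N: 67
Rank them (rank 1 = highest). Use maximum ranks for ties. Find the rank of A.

Sorted (descending): 99, 73, 73, 71, 67, 39
The 2 values of 73 occupy positions 2–3 → each gets rank 3.
A has value 73 → rank 3.

3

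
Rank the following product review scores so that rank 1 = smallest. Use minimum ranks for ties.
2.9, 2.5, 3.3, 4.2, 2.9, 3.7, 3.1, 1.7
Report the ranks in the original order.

Sorted (ascending): 1.7, 2.5, 2.9, 2.9, 3.1, 3.3, 3.7, 4.2
The 2 values of 2.9 occupy positions 3–4 → each gets rank 3.

3, 2, 6, 8, 3, 7, 5, 1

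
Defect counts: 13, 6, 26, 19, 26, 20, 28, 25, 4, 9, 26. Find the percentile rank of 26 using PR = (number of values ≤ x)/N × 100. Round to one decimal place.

N = 11.
Strictly below 26: 7. Equal to 26: 3.
PR = 10/11 × 100 = 90.9

90.9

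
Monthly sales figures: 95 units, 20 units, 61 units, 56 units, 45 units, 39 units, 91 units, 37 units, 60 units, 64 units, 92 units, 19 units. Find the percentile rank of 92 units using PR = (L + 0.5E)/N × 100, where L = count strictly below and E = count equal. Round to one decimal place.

N = 12.
Strictly below 92: 10. Equal to 92: 1.
PR = (10 + 0.5·1)/12 × 100 = 87.5

87.5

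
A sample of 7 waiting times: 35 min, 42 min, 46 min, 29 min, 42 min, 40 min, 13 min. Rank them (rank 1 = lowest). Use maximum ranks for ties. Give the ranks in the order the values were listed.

Sorted (ascending): 13, 29, 35, 40, 42, 42, 46
The 2 values of 42 occupy positions 5–6 → each gets rank 6.

3, 6, 7, 2, 6, 4, 1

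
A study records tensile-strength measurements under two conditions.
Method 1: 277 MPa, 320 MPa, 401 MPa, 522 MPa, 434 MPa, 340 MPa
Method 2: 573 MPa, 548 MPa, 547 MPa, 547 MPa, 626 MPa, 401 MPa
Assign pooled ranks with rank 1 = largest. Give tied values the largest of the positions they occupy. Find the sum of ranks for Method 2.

25

Sorted (descending): 626, 573, 548, 547, 547, 522, 434, 401, 401, 340, 320, 277
The 2 values of 547 occupy positions 4–5 → each gets rank 5.
The 2 values of 401 occupy positions 8–9 → each gets rank 9.
Method 2 values → pooled ranks: 573→2, 548→3, 547→5, 547→5, 626→1, 401→9
Rank sum = 2 + 3 + 5 + 5 + 1 + 9 = 25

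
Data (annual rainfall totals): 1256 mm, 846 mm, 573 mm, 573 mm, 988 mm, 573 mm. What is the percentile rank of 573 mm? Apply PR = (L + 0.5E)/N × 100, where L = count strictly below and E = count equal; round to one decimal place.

N = 6.
Strictly below 573: 0. Equal to 573: 3.
PR = (0 + 0.5·3)/6 × 100 = 25.0

25.0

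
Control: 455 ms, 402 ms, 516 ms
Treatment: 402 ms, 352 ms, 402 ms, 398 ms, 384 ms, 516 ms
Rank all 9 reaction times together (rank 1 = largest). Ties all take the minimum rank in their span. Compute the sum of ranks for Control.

Sorted (descending): 516, 516, 455, 402, 402, 402, 398, 384, 352
The 2 values of 516 occupy positions 1–2 → each gets rank 1.
The 3 values of 402 occupy positions 4–6 → each gets rank 4.
Control values → pooled ranks: 455→3, 402→4, 516→1
Rank sum = 3 + 4 + 1 = 8

8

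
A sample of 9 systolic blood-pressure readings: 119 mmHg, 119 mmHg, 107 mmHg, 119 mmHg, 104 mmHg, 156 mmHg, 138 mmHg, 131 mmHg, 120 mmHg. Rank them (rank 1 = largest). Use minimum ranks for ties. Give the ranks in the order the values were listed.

Sorted (descending): 156, 138, 131, 120, 119, 119, 119, 107, 104
The 3 values of 119 occupy positions 5–7 → each gets rank 5.

5, 5, 8, 5, 9, 1, 2, 3, 4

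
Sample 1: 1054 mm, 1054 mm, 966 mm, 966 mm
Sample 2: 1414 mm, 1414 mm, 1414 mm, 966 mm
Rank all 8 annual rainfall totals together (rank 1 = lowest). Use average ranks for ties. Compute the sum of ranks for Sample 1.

13

Sorted (ascending): 966, 966, 966, 1054, 1054, 1414, 1414, 1414
The 3 values of 966 occupy positions 1–3 → average rank 2.
The 2 values of 1054 occupy positions 4–5 → average rank (4+5)/2 = 4.5.
The 3 values of 1414 occupy positions 6–8 → average rank 7.
Sample 1 values → pooled ranks: 1054→4.5, 1054→4.5, 966→2, 966→2
Rank sum = 4.5 + 4.5 + 2 + 2 = 13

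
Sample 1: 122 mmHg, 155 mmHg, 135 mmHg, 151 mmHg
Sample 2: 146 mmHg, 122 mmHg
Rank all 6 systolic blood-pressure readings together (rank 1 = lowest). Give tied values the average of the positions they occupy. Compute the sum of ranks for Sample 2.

Sorted (ascending): 122, 122, 135, 146, 151, 155
The 2 values of 122 occupy positions 1–2 → average rank (1+2)/2 = 1.5.
Sample 2 values → pooled ranks: 146→4, 122→1.5
Rank sum = 4 + 1.5 = 5.5

5.5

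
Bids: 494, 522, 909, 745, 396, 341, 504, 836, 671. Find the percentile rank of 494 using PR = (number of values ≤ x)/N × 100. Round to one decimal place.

33.3

N = 9.
Strictly below 494: 2. Equal to 494: 1.
PR = 3/9 × 100 = 33.3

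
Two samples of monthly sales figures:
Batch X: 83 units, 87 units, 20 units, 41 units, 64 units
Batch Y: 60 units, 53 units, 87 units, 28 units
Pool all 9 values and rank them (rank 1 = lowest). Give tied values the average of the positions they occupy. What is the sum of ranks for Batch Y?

19.5

Sorted (ascending): 20, 28, 41, 53, 60, 64, 83, 87, 87
The 2 values of 87 occupy positions 8–9 → average rank (8+9)/2 = 8.5.
Batch Y values → pooled ranks: 60→5, 53→4, 87→8.5, 28→2
Rank sum = 5 + 4 + 8.5 + 2 = 19.5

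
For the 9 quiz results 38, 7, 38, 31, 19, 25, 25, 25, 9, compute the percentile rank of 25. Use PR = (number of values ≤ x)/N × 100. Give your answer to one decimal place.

66.7

N = 9.
Strictly below 25: 3. Equal to 25: 3.
PR = 6/9 × 100 = 66.7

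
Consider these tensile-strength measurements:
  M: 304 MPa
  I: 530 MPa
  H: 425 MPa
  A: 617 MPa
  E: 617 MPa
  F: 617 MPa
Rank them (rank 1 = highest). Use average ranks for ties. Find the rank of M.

Sorted (descending): 617, 617, 617, 530, 425, 304
The 3 values of 617 occupy positions 1–3 → average rank 2.
M has value 304 MPa → rank 6.

6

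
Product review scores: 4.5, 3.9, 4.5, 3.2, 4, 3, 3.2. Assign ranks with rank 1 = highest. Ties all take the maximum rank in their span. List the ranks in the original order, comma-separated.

Sorted (descending): 4.5, 4.5, 4, 3.9, 3.2, 3.2, 3
The 2 values of 4.5 occupy positions 1–2 → each gets rank 2.
The 2 values of 3.2 occupy positions 5–6 → each gets rank 6.

2, 4, 2, 6, 3, 7, 6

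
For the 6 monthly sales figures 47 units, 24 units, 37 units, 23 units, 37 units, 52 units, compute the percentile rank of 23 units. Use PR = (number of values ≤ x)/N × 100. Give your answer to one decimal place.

16.7

N = 6.
Strictly below 23: 0. Equal to 23: 1.
PR = 1/6 × 100 = 16.7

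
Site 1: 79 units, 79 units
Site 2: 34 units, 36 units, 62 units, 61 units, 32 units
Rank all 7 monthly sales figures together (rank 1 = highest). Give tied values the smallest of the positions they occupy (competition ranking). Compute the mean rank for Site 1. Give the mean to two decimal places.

1.00

Sorted (descending): 79, 79, 62, 61, 36, 34, 32
The 2 values of 79 occupy positions 1–2 → each gets rank 1.
Site 1 values → pooled ranks: 79→1, 79→1
Mean rank = (1 + 1) / 2 = 1.00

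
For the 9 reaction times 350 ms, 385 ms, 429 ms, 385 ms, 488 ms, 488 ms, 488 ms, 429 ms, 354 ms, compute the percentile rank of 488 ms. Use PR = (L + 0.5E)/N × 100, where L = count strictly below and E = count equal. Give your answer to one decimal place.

83.3

N = 9.
Strictly below 488: 6. Equal to 488: 3.
PR = (6 + 0.5·3)/9 × 100 = 83.3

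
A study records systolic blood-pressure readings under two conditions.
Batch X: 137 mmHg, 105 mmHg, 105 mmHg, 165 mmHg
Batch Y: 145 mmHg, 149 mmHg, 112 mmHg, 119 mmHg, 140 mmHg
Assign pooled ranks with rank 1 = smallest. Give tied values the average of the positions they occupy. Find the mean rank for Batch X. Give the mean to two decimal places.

Sorted (ascending): 105, 105, 112, 119, 137, 140, 145, 149, 165
The 2 values of 105 occupy positions 1–2 → average rank (1+2)/2 = 1.5.
Batch X values → pooled ranks: 137→5, 105→1.5, 105→1.5, 165→9
Mean rank = (5 + 1.5 + 1.5 + 9) / 4 = 4.25

4.25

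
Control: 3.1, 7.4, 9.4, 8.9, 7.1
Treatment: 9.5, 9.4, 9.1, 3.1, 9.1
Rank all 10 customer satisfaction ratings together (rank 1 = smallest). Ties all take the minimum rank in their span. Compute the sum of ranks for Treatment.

31

Sorted (ascending): 3.1, 3.1, 7.1, 7.4, 8.9, 9.1, 9.1, 9.4, 9.4, 9.5
The 2 values of 3.1 occupy positions 1–2 → each gets rank 1.
The 2 values of 9.1 occupy positions 6–7 → each gets rank 6.
The 2 values of 9.4 occupy positions 8–9 → each gets rank 8.
Treatment values → pooled ranks: 9.5→10, 9.4→8, 9.1→6, 3.1→1, 9.1→6
Rank sum = 10 + 8 + 6 + 1 + 6 = 31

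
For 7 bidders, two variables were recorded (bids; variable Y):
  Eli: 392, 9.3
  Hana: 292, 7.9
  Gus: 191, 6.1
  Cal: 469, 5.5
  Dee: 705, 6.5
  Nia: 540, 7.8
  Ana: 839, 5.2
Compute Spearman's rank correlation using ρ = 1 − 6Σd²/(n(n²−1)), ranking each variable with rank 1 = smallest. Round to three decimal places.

Ranks of variable 1: 3, 2, 1, 4, 6, 5, 7
Ranks of variable 2: 7, 6, 3, 2, 4, 5, 1
d = r₁ − r₂: -4, -4, -2, 2, 2, 0, 6
d²: 16, 16, 4, 4, 4, 0, 36; Σd² = 80
ρ = 1 − 6·80/(7·48) = 1 − 480/336 = -0.429

-0.429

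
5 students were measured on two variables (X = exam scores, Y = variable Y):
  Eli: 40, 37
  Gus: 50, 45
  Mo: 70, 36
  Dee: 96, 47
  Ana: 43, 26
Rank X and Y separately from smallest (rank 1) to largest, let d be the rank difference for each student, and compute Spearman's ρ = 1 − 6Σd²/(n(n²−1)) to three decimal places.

0.500

Ranks of variable 1: 1, 3, 4, 5, 2
Ranks of variable 2: 3, 4, 2, 5, 1
d = r₁ − r₂: -2, -1, 2, 0, 1
d²: 4, 1, 4, 0, 1; Σd² = 10
ρ = 1 − 6·10/(5·24) = 1 − 60/120 = 0.500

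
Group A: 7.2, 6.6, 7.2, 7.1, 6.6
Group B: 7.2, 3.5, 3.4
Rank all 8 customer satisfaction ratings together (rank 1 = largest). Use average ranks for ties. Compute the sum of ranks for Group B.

Sorted (descending): 7.2, 7.2, 7.2, 7.1, 6.6, 6.6, 3.5, 3.4
The 3 values of 7.2 occupy positions 1–3 → average rank 2.
The 2 values of 6.6 occupy positions 5–6 → average rank (5+6)/2 = 5.5.
Group B values → pooled ranks: 7.2→2, 3.5→7, 3.4→8
Rank sum = 2 + 7 + 8 = 17

17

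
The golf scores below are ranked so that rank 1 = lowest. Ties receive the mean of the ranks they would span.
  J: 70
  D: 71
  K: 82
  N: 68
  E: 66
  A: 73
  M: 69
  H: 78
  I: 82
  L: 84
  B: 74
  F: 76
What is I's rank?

Sorted (ascending): 66, 68, 69, 70, 71, 73, 74, 76, 78, 82, 82, 84
The 2 values of 82 occupy positions 10–11 → average rank (10+11)/2 = 10.5.
I has value 82 → rank 10.5.

10.5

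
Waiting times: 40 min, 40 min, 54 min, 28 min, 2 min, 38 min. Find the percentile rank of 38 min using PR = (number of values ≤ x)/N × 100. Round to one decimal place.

N = 6.
Strictly below 38: 2. Equal to 38: 1.
PR = 3/6 × 100 = 50.0

50.0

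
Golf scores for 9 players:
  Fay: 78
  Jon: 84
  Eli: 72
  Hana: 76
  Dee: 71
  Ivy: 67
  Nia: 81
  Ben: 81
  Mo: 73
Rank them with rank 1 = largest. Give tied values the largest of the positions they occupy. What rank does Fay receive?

Sorted (descending): 84, 81, 81, 78, 76, 73, 72, 71, 67
The 2 values of 81 occupy positions 2–3 → each gets rank 3.
Fay has value 78 → rank 4.

4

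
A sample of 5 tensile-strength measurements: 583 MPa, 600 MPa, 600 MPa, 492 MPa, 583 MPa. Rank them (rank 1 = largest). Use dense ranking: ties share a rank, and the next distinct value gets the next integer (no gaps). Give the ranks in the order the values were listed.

2, 1, 1, 3, 2

Sorted (descending): 600, 600, 583, 583, 492
The 2 values of 600 share dense rank 1.
The 2 values of 583 share dense rank 2.
Remaining distinct values take the next consecutive integers.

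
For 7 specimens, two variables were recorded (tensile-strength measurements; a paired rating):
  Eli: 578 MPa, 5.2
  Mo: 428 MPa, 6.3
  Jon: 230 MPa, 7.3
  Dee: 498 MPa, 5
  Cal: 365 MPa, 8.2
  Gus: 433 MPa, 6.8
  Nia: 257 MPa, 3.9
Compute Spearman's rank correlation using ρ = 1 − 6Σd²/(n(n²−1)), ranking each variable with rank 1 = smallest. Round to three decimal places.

-0.321

Ranks of variable 1: 7, 4, 1, 6, 3, 5, 2
Ranks of variable 2: 3, 4, 6, 2, 7, 5, 1
d = r₁ − r₂: 4, 0, -5, 4, -4, 0, 1
d²: 16, 0, 25, 16, 16, 0, 1; Σd² = 74
ρ = 1 − 6·74/(7·48) = 1 − 444/336 = -0.321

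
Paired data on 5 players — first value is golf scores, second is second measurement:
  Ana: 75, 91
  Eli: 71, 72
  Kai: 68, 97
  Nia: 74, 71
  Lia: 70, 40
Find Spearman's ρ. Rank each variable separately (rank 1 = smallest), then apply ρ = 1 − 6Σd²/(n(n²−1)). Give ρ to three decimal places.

Ranks of variable 1: 5, 3, 1, 4, 2
Ranks of variable 2: 4, 3, 5, 2, 1
d = r₁ − r₂: 1, 0, -4, 2, 1
d²: 1, 0, 16, 4, 1; Σd² = 22
ρ = 1 − 6·22/(5·24) = 1 − 132/120 = -0.100

-0.100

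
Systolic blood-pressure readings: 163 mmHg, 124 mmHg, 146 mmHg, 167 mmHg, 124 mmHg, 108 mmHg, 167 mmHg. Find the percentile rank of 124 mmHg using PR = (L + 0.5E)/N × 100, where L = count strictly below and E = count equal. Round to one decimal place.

28.6

N = 7.
Strictly below 124: 1. Equal to 124: 2.
PR = (1 + 0.5·2)/7 × 100 = 28.6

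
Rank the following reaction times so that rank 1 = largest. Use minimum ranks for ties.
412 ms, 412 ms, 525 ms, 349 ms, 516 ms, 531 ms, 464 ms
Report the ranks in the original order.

5, 5, 2, 7, 3, 1, 4

Sorted (descending): 531, 525, 516, 464, 412, 412, 349
The 2 values of 412 occupy positions 5–6 → each gets rank 5.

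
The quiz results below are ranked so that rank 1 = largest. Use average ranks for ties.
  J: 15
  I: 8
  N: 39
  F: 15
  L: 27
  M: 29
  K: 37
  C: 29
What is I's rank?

Sorted (descending): 39, 37, 29, 29, 27, 15, 15, 8
The 2 values of 29 occupy positions 3–4 → average rank (3+4)/2 = 3.5.
The 2 values of 15 occupy positions 6–7 → average rank (6+7)/2 = 6.5.
I has value 8 → rank 8.

8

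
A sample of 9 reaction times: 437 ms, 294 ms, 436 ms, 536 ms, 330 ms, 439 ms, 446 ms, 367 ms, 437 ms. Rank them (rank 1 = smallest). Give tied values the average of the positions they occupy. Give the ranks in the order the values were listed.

5.5, 1, 4, 9, 2, 7, 8, 3, 5.5

Sorted (ascending): 294, 330, 367, 436, 437, 437, 439, 446, 536
The 2 values of 437 occupy positions 5–6 → average rank (5+6)/2 = 5.5.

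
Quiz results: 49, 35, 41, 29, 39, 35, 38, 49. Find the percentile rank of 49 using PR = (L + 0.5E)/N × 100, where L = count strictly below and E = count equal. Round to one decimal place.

87.5

N = 8.
Strictly below 49: 6. Equal to 49: 2.
PR = (6 + 0.5·2)/8 × 100 = 87.5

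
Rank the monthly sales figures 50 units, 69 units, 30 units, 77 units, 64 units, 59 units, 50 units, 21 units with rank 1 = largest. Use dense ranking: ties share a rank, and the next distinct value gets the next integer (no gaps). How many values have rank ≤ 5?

Sorted (descending): 77, 69, 64, 59, 50, 50, 30, 21
The 2 values of 50 share dense rank 5.
Remaining distinct values take the next consecutive integers.
Ranks ≤ 5: {1, 2, 3, 4, 5, 5} → 6 values.

6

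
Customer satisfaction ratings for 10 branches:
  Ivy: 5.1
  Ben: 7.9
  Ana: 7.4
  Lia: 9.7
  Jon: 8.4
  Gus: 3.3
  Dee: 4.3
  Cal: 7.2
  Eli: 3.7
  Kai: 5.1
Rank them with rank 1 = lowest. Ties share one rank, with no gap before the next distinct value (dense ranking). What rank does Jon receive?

8

Sorted (ascending): 3.3, 3.7, 4.3, 5.1, 5.1, 7.2, 7.4, 7.9, 8.4, 9.7
The 2 values of 5.1 share dense rank 4.
Remaining distinct values take the next consecutive integers.
Jon has value 8.4 → rank 8.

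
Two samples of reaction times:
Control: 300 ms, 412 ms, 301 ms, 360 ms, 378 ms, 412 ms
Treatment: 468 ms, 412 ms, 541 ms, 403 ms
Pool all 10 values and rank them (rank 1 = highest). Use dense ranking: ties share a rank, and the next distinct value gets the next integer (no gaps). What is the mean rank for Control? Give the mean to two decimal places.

5.33

Sorted (descending): 541, 468, 412, 412, 412, 403, 378, 360, 301, 300
The 3 values of 412 share dense rank 3.
Remaining distinct values take the next consecutive integers.
Control values → pooled ranks: 300→8, 412→3, 301→7, 360→6, 378→5, 412→3
Mean rank = (8 + 3 + 7 + 6 + 5 + 3) / 6 = 5.33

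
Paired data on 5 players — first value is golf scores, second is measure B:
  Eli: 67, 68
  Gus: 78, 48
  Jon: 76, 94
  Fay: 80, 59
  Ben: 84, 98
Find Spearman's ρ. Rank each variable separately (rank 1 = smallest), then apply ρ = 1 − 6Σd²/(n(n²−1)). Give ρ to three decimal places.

Ranks of variable 1: 1, 3, 2, 4, 5
Ranks of variable 2: 3, 1, 4, 2, 5
d = r₁ − r₂: -2, 2, -2, 2, 0
d²: 4, 4, 4, 4, 0; Σd² = 16
ρ = 1 − 6·16/(5·24) = 1 − 96/120 = 0.200

0.200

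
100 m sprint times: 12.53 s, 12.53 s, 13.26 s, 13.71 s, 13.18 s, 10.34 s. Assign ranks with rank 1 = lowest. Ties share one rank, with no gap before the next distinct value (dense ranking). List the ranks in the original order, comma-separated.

2, 2, 4, 5, 3, 1

Sorted (ascending): 10.34, 12.53, 12.53, 13.18, 13.26, 13.71
The 2 values of 12.53 share dense rank 2.
Remaining distinct values take the next consecutive integers.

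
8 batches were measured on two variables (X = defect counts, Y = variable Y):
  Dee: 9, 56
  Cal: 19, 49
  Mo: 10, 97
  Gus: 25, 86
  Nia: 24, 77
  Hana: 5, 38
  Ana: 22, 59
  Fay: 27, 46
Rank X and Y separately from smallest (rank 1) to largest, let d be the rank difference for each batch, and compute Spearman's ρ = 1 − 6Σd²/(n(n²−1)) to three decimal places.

0.214

Ranks of variable 1: 2, 4, 3, 7, 6, 1, 5, 8
Ranks of variable 2: 4, 3, 8, 7, 6, 1, 5, 2
d = r₁ − r₂: -2, 1, -5, 0, 0, 0, 0, 6
d²: 4, 1, 25, 0, 0, 0, 0, 36; Σd² = 66
ρ = 1 − 6·66/(8·63) = 1 − 396/504 = 0.214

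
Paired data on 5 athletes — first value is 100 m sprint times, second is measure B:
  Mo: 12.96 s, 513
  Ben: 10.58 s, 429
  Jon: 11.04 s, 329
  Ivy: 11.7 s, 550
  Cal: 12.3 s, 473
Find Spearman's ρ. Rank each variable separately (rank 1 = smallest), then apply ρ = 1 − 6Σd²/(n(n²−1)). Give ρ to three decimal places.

0.600

Ranks of variable 1: 5, 1, 2, 3, 4
Ranks of variable 2: 4, 2, 1, 5, 3
d = r₁ − r₂: 1, -1, 1, -2, 1
d²: 1, 1, 1, 4, 1; Σd² = 8
ρ = 1 − 6·8/(5·24) = 1 − 48/120 = 0.600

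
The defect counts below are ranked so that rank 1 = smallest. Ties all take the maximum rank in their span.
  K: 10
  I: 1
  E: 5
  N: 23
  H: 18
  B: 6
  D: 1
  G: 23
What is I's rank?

2

Sorted (ascending): 1, 1, 5, 6, 10, 18, 23, 23
The 2 values of 1 occupy positions 1–2 → each gets rank 2.
The 2 values of 23 occupy positions 7–8 → each gets rank 8.
I has value 1 → rank 2.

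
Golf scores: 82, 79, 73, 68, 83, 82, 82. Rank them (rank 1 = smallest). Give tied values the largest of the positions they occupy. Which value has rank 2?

73

Sorted (ascending): 68, 73, 79, 82, 82, 82, 83
The 3 values of 82 occupy positions 4–6 → each gets rank 6.
Rank 2 → value 73.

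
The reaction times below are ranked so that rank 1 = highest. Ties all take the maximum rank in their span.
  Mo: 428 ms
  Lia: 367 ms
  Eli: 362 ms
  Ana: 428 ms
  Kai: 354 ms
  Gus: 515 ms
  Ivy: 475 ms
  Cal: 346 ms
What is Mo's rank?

Sorted (descending): 515, 475, 428, 428, 367, 362, 354, 346
The 2 values of 428 occupy positions 3–4 → each gets rank 4.
Mo has value 428 ms → rank 4.

4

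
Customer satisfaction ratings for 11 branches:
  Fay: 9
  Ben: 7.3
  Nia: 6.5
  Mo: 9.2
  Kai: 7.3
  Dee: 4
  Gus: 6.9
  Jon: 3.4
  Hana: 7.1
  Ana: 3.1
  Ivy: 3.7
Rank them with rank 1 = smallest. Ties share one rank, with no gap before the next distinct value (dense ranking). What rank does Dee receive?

4

Sorted (ascending): 3.1, 3.4, 3.7, 4, 6.5, 6.9, 7.1, 7.3, 7.3, 9, 9.2
The 2 values of 7.3 share dense rank 8.
Remaining distinct values take the next consecutive integers.
Dee has value 4 → rank 4.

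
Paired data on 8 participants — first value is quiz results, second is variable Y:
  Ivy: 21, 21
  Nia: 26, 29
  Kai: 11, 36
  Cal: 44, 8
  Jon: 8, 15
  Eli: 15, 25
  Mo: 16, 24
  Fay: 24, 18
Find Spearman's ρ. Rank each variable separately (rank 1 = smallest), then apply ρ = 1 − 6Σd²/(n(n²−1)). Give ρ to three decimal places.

Ranks of variable 1: 5, 7, 2, 8, 1, 3, 4, 6
Ranks of variable 2: 4, 7, 8, 1, 2, 6, 5, 3
d = r₁ − r₂: 1, 0, -6, 7, -1, -3, -1, 3
d²: 1, 0, 36, 49, 1, 9, 1, 9; Σd² = 106
ρ = 1 − 6·106/(8·63) = 1 − 636/504 = -0.262

-0.262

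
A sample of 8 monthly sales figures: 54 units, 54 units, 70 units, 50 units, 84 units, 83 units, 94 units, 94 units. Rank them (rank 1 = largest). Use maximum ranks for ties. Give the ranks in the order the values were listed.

7, 7, 5, 8, 3, 4, 2, 2

Sorted (descending): 94, 94, 84, 83, 70, 54, 54, 50
The 2 values of 94 occupy positions 1–2 → each gets rank 2.
The 2 values of 54 occupy positions 6–7 → each gets rank 7.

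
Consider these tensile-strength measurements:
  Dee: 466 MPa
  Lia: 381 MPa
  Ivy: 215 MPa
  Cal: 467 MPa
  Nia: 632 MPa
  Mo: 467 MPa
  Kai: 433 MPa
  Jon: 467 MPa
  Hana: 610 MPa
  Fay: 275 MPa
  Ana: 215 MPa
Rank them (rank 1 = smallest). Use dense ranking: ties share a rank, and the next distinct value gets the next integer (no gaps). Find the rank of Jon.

6

Sorted (ascending): 215, 215, 275, 381, 433, 466, 467, 467, 467, 610, 632
The 2 values of 215 share dense rank 1.
The 3 values of 467 share dense rank 6.
Remaining distinct values take the next consecutive integers.
Jon has value 467 MPa → rank 6.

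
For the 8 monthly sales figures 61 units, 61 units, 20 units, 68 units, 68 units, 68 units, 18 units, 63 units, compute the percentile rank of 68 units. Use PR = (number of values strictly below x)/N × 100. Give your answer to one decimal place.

N = 8.
Strictly below 68: 5. Equal to 68: 3.
PR = 5/8 × 100 = 62.5

62.5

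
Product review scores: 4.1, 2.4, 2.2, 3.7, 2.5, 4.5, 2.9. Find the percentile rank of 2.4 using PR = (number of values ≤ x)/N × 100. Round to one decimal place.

28.6

N = 7.
Strictly below 2.4: 1. Equal to 2.4: 1.
PR = 2/7 × 100 = 28.6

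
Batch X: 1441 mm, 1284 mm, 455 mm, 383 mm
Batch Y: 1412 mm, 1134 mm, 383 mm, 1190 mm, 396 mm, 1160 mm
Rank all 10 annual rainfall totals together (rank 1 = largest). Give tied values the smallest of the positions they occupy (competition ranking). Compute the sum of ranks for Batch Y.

34

Sorted (descending): 1441, 1412, 1284, 1190, 1160, 1134, 455, 396, 383, 383
The 2 values of 383 occupy positions 9–10 → each gets rank 9.
Batch Y values → pooled ranks: 1412→2, 1134→6, 383→9, 1190→4, 396→8, 1160→5
Rank sum = 2 + 6 + 9 + 4 + 8 + 5 = 34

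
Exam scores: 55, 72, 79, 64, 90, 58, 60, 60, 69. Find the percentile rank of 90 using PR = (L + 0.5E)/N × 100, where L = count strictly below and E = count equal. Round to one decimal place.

94.4

N = 9.
Strictly below 90: 8. Equal to 90: 1.
PR = (8 + 0.5·1)/9 × 100 = 94.4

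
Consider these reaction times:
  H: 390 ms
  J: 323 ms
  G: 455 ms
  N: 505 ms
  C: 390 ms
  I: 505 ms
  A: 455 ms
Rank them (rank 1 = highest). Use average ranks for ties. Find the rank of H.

5.5

Sorted (descending): 505, 505, 455, 455, 390, 390, 323
The 2 values of 505 occupy positions 1–2 → average rank (1+2)/2 = 1.5.
The 2 values of 455 occupy positions 3–4 → average rank (3+4)/2 = 3.5.
The 2 values of 390 occupy positions 5–6 → average rank (5+6)/2 = 5.5.
H has value 390 ms → rank 5.5.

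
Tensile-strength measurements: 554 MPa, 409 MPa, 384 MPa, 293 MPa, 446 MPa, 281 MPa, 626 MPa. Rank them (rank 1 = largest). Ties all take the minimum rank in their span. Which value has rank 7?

Sorted (descending): 626, 554, 446, 409, 384, 293, 281
No ties — each value takes its position as its rank.
Rank 7 → value 281.

281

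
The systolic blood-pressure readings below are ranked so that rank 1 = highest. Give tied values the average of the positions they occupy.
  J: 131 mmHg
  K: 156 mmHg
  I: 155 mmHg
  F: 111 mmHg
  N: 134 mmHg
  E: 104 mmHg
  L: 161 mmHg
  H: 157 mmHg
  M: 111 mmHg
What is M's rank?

7.5

Sorted (descending): 161, 157, 156, 155, 134, 131, 111, 111, 104
The 2 values of 111 occupy positions 7–8 → average rank (7+8)/2 = 7.5.
M has value 111 mmHg → rank 7.5.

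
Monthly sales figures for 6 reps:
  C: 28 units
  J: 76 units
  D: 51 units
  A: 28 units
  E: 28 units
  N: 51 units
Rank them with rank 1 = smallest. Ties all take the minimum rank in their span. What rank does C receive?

Sorted (ascending): 28, 28, 28, 51, 51, 76
The 3 values of 28 occupy positions 1–3 → each gets rank 1.
The 2 values of 51 occupy positions 4–5 → each gets rank 4.
C has value 28 units → rank 1.

1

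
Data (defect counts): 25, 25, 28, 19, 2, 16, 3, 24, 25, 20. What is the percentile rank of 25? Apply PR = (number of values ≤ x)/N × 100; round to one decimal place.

N = 10.
Strictly below 25: 6. Equal to 25: 3.
PR = 9/10 × 100 = 90.0

90.0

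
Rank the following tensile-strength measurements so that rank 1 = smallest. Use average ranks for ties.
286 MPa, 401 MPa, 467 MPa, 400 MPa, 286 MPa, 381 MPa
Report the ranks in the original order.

1.5, 5, 6, 4, 1.5, 3

Sorted (ascending): 286, 286, 381, 400, 401, 467
The 2 values of 286 occupy positions 1–2 → average rank (1+2)/2 = 1.5.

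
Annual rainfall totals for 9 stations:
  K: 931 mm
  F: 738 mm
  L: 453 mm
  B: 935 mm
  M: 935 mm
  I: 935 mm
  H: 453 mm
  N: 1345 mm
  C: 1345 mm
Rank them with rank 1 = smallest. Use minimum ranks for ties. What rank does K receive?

4

Sorted (ascending): 453, 453, 738, 931, 935, 935, 935, 1345, 1345
The 2 values of 453 occupy positions 1–2 → each gets rank 1.
The 3 values of 935 occupy positions 5–7 → each gets rank 5.
The 2 values of 1345 occupy positions 8–9 → each gets rank 8.
K has value 931 mm → rank 4.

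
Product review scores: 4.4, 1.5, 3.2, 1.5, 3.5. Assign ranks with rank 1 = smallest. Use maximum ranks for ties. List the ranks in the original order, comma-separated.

Sorted (ascending): 1.5, 1.5, 3.2, 3.5, 4.4
The 2 values of 1.5 occupy positions 1–2 → each gets rank 2.

5, 2, 3, 2, 4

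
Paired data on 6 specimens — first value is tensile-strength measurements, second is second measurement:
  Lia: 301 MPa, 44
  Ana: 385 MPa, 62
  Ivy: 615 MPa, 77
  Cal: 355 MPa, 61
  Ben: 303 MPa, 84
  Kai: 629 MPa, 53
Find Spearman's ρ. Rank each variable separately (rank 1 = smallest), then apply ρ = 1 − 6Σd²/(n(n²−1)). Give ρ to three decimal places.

0.086

Ranks of variable 1: 1, 4, 5, 3, 2, 6
Ranks of variable 2: 1, 4, 5, 3, 6, 2
d = r₁ − r₂: 0, 0, 0, 0, -4, 4
d²: 0, 0, 0, 0, 16, 16; Σd² = 32
ρ = 1 − 6·32/(6·35) = 1 − 192/210 = 0.086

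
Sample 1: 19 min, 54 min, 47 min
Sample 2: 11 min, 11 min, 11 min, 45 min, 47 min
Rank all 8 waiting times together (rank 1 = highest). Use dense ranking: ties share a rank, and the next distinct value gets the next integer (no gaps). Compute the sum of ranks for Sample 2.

20

Sorted (descending): 54, 47, 47, 45, 19, 11, 11, 11
The 2 values of 47 share dense rank 2.
The 3 values of 11 share dense rank 5.
Remaining distinct values take the next consecutive integers.
Sample 2 values → pooled ranks: 11→5, 11→5, 11→5, 45→3, 47→2
Rank sum = 5 + 5 + 5 + 3 + 2 = 20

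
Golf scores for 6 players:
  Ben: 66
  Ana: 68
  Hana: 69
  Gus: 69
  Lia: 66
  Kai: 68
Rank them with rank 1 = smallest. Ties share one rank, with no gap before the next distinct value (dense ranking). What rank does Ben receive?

Sorted (ascending): 66, 66, 68, 68, 69, 69
The 2 values of 66 share dense rank 1.
The 2 values of 68 share dense rank 2.
The 2 values of 69 share dense rank 3.
Ben has value 66 → rank 1.

1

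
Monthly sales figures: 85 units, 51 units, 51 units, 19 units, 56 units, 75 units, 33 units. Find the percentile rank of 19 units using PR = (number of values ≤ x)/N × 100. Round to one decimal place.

14.3

N = 7.
Strictly below 19: 0. Equal to 19: 1.
PR = 1/7 × 100 = 14.3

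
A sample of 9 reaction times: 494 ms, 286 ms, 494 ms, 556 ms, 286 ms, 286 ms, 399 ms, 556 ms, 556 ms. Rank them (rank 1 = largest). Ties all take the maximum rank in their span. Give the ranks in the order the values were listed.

Sorted (descending): 556, 556, 556, 494, 494, 399, 286, 286, 286
The 3 values of 556 occupy positions 1–3 → each gets rank 3.
The 2 values of 494 occupy positions 4–5 → each gets rank 5.
The 3 values of 286 occupy positions 7–9 → each gets rank 9.

5, 9, 5, 3, 9, 9, 6, 3, 3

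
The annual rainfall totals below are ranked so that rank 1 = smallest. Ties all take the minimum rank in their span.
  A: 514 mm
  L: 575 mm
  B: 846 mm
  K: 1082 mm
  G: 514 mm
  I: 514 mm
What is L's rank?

4

Sorted (ascending): 514, 514, 514, 575, 846, 1082
The 3 values of 514 occupy positions 1–3 → each gets rank 1.
L has value 575 mm → rank 4.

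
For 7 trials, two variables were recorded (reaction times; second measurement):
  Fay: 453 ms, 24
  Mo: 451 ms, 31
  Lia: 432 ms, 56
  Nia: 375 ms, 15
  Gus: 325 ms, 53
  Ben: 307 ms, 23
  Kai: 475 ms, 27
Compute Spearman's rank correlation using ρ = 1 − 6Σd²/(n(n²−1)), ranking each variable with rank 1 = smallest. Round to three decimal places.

Ranks of variable 1: 6, 5, 4, 3, 2, 1, 7
Ranks of variable 2: 3, 5, 7, 1, 6, 2, 4
d = r₁ − r₂: 3, 0, -3, 2, -4, -1, 3
d²: 9, 0, 9, 4, 16, 1, 9; Σd² = 48
ρ = 1 − 6·48/(7·48) = 1 − 288/336 = 0.143

0.143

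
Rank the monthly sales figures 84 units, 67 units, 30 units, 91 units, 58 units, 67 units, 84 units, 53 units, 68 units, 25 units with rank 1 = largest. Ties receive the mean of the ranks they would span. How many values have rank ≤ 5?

Sorted (descending): 91, 84, 84, 68, 67, 67, 58, 53, 30, 25
The 2 values of 84 occupy positions 2–3 → average rank (2+3)/2 = 2.5.
The 2 values of 67 occupy positions 5–6 → average rank (5+6)/2 = 5.5.
Ranks ≤ 5: {1, 2.5, 2.5, 4} → 4 values.

4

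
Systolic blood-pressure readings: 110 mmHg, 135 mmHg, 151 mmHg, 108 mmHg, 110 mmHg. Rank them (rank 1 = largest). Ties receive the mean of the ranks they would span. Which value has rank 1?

151

Sorted (descending): 151, 135, 110, 110, 108
The 2 values of 110 occupy positions 3–4 → average rank (3+4)/2 = 3.5.
Rank 1 → value 151.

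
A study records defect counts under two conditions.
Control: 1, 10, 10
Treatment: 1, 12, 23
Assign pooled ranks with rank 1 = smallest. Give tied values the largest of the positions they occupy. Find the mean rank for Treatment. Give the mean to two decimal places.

4.33

Sorted (ascending): 1, 1, 10, 10, 12, 23
The 2 values of 1 occupy positions 1–2 → each gets rank 2.
The 2 values of 10 occupy positions 3–4 → each gets rank 4.
Treatment values → pooled ranks: 1→2, 12→5, 23→6
Mean rank = (2 + 5 + 6) / 3 = 4.33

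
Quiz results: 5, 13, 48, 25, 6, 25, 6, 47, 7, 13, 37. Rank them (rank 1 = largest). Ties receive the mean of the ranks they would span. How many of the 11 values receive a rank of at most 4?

3

Sorted (descending): 48, 47, 37, 25, 25, 13, 13, 7, 6, 6, 5
The 2 values of 25 occupy positions 4–5 → average rank (4+5)/2 = 4.5.
The 2 values of 13 occupy positions 6–7 → average rank (6+7)/2 = 6.5.
The 2 values of 6 occupy positions 9–10 → average rank (9+10)/2 = 9.5.
Ranks ≤ 4: {1, 2, 3} → 3 values.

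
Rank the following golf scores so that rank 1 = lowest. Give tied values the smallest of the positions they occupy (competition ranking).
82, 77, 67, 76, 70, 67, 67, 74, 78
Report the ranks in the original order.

9, 7, 1, 6, 4, 1, 1, 5, 8

Sorted (ascending): 67, 67, 67, 70, 74, 76, 77, 78, 82
The 3 values of 67 occupy positions 1–3 → each gets rank 1.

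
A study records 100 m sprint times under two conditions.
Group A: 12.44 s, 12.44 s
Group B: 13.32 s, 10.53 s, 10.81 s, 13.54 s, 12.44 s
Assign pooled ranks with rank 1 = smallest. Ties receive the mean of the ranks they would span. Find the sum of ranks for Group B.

20

Sorted (ascending): 10.53, 10.81, 12.44, 12.44, 12.44, 13.32, 13.54
The 3 values of 12.44 occupy positions 3–5 → average rank 4.
Group B values → pooled ranks: 13.32→6, 10.53→1, 10.81→2, 13.54→7, 12.44→4
Rank sum = 6 + 1 + 2 + 7 + 4 = 20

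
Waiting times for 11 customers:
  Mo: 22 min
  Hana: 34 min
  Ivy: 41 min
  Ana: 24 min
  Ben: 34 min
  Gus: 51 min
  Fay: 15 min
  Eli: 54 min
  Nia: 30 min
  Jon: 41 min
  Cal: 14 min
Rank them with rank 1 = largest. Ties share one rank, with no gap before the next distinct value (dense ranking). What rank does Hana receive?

Sorted (descending): 54, 51, 41, 41, 34, 34, 30, 24, 22, 15, 14
The 2 values of 41 share dense rank 3.
The 2 values of 34 share dense rank 4.
Remaining distinct values take the next consecutive integers.
Hana has value 34 min → rank 4.

4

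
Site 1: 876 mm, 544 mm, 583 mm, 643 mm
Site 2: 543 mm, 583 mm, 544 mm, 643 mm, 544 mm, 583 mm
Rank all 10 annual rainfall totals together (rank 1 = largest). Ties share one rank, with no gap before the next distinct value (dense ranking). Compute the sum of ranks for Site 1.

Sorted (descending): 876, 643, 643, 583, 583, 583, 544, 544, 544, 543
The 2 values of 643 share dense rank 2.
The 3 values of 583 share dense rank 3.
The 3 values of 544 share dense rank 4.
Remaining distinct values take the next consecutive integers.
Site 1 values → pooled ranks: 876→1, 544→4, 583→3, 643→2
Rank sum = 1 + 4 + 3 + 2 = 10

10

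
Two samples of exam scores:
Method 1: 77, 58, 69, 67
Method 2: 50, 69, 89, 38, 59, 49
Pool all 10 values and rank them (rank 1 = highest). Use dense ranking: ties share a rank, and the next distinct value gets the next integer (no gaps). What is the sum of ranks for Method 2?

33

Sorted (descending): 89, 77, 69, 69, 67, 59, 58, 50, 49, 38
The 2 values of 69 share dense rank 3.
Remaining distinct values take the next consecutive integers.
Method 2 values → pooled ranks: 50→7, 69→3, 89→1, 38→9, 59→5, 49→8
Rank sum = 7 + 3 + 1 + 9 + 5 + 8 = 33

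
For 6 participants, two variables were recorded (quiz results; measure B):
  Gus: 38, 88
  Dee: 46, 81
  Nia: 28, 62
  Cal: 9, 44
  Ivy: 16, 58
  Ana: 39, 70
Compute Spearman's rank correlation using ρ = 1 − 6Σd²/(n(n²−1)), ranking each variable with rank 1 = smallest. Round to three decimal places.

Ranks of variable 1: 4, 6, 3, 1, 2, 5
Ranks of variable 2: 6, 5, 3, 1, 2, 4
d = r₁ − r₂: -2, 1, 0, 0, 0, 1
d²: 4, 1, 0, 0, 0, 1; Σd² = 6
ρ = 1 − 6·6/(6·35) = 1 − 36/210 = 0.829

0.829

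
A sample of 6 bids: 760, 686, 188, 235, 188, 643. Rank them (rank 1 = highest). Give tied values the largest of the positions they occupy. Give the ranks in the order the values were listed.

1, 2, 6, 4, 6, 3

Sorted (descending): 760, 686, 643, 235, 188, 188
The 2 values of 188 occupy positions 5–6 → each gets rank 6.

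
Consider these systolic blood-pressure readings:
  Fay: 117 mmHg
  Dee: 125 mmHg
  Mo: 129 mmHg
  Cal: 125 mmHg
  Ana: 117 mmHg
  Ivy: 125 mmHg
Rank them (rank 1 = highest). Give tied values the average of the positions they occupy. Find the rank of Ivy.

Sorted (descending): 129, 125, 125, 125, 117, 117
The 3 values of 125 occupy positions 2–4 → average rank 3.
The 2 values of 117 occupy positions 5–6 → average rank (5+6)/2 = 5.5.
Ivy has value 125 mmHg → rank 3.

3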